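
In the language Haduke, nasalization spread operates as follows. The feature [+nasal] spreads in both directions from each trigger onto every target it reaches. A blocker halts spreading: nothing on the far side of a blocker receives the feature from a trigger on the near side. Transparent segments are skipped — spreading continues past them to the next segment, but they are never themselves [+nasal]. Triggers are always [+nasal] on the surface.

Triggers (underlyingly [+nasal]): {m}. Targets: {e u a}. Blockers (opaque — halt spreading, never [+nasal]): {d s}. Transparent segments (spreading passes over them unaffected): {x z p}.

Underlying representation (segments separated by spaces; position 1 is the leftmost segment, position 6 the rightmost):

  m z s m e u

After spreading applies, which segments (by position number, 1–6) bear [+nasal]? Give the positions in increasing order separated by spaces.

1 4 5 6

From /m/ at 1 rightward: 2 /z/ transparent; 3 /s/ blocks.
From /m/ at 1 leftward: word edge.
From /m/ at 4 rightward: 5 /e/ → [+nasal]; 6 /u/ → [+nasal]; word edge.
From /m/ at 4 leftward: 3 /s/ blocks.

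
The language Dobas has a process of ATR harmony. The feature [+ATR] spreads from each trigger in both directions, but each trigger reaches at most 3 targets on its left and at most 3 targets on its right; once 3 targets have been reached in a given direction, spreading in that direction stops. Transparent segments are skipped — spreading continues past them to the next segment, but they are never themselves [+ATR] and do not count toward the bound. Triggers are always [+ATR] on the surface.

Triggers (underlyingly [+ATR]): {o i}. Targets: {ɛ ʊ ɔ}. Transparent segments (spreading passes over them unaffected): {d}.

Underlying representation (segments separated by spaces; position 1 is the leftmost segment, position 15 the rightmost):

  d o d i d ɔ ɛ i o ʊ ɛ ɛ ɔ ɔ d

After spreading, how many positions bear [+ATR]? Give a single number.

9

From /o/ at 2 rightward: 3 /d/ transparent; 4 /i/ is itself a trigger — this domain ends here.
From /o/ at 2 leftward: 1 /d/ transparent; word edge.
From /i/ at 4 rightward: 5 /d/ transparent; 6 /ɔ/ → [+ATR]; 7 /ɛ/ → [+ATR]; 8 /i/ is itself a trigger — this domain ends here.
From /i/ at 4 leftward: 3 /d/ transparent; 2 /o/ is itself a trigger — this domain ends here.
From /i/ at 8 rightward: 9 /o/ is itself a trigger — this domain ends here.
From /i/ at 8 leftward: 7 /ɛ/ → [+ATR]; 6 /ɔ/ → [+ATR]; 5 /d/ transparent; 4 /i/ is itself a trigger — this domain ends here.
From /o/ at 9 rightward: 10 /ʊ/ → [+ATR]; 11 /ɛ/ → [+ATR]; 12 /ɛ/ → [+ATR]; bound reached.
From /o/ at 9 leftward: 8 /i/ is itself a trigger — this domain ends here.
Targets with no active source: positions 13 14 stay [-ATR].
[+ATR] positions on the surface: 2 4 6 7 8 9 10 11 12.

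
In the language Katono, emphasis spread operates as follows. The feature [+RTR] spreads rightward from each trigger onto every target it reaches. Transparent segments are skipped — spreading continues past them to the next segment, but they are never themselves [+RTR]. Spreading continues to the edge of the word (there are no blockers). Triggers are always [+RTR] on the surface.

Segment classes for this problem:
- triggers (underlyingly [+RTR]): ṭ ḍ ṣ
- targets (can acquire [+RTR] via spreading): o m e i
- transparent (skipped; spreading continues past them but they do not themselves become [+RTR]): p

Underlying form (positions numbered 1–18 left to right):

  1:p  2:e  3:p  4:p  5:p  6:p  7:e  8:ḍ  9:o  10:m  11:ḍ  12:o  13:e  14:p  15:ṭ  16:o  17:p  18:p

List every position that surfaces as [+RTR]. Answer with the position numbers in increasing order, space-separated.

From /ḍ/ at 8 rightward: 9 /o/ → [+RTR]; 10 /m/ → [+RTR]; 11 /ḍ/ is itself a trigger — this domain ends here.
From /ḍ/ at 11 rightward: 12 /o/ → [+RTR]; 13 /e/ → [+RTR]; 14 /p/ transparent; 15 /ṭ/ is itself a trigger — this domain ends here.
From /ṭ/ at 15 rightward: 16 /o/ → [+RTR]; 17 /p/ transparent; 18 /p/ transparent; word edge.
Targets with no active source: positions 2 7 stay [-emphatic].

8 9 10 11 12 13 15 16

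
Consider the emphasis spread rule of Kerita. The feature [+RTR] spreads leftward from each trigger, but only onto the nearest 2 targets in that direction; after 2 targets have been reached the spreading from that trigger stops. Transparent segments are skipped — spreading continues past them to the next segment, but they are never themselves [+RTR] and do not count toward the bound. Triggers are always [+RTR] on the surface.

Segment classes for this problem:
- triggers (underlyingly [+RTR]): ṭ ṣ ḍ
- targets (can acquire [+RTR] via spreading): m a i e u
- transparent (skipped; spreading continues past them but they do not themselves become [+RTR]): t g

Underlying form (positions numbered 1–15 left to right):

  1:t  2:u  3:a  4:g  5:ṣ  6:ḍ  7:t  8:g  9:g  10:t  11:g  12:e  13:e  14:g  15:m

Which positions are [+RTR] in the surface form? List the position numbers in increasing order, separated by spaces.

From /ṣ/ at 5 leftward: 4 /g/ transparent; 3 /a/ → [+RTR]; 2 /u/ → [+RTR]; bound reached.
From /ḍ/ at 6 leftward: 5 /ṣ/ is itself a trigger — this domain ends here.
Targets with no active source: positions 12 13 15 stay [-emphatic].

2 3 5 6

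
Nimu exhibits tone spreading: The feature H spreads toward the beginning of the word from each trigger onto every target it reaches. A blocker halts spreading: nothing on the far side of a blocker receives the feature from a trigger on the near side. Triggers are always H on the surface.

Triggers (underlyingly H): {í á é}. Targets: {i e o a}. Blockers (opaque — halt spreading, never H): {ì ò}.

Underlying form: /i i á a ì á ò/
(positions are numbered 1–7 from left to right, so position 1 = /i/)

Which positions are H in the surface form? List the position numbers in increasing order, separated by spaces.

From /á/ at 3 leftward: 2 /i/ → H; 1 /i/ → H; word edge.
From /á/ at 6 leftward: 5 /ì/ blocks.
Target with no active source: position 4 stays [-high tone].

1 2 3 6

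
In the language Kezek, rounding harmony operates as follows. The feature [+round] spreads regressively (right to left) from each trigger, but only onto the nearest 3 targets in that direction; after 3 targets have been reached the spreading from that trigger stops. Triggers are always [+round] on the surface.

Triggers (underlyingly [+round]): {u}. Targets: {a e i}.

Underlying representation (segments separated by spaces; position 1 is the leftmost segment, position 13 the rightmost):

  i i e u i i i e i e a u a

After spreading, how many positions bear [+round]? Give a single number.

8

From /u/ at 4 leftward: 3 /e/ → [+round]; 2 /i/ → [+round]; 1 /i/ → [+round]; bound reached.
From /u/ at 12 leftward: 11 /a/ → [+round]; 10 /e/ → [+round]; 9 /i/ → [+round]; bound reached.
Targets with no active source: positions 5 6 7 8 13 stay [-round].
[+round] positions on the surface: 1 2 3 4 9 10 11 12.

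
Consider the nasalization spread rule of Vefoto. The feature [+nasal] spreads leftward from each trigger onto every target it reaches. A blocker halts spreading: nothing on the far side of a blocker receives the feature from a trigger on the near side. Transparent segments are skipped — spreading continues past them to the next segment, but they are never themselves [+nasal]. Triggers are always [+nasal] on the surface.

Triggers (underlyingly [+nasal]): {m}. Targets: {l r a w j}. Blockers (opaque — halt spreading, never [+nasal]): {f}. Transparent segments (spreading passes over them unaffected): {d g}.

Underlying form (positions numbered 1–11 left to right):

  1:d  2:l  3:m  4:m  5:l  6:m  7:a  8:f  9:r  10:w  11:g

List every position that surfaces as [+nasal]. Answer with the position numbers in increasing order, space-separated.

2 3 4 5 6

From /m/ at 3 leftward: 2 /l/ → [+nasal]; 1 /d/ transparent; word edge.
From /m/ at 4 leftward: 3 /m/ is itself a trigger — this domain ends here.
From /m/ at 6 leftward: 5 /l/ → [+nasal]; 4 /m/ is itself a trigger — this domain ends here.
Targets with no active source: positions 7 9 10 stay [-nasal].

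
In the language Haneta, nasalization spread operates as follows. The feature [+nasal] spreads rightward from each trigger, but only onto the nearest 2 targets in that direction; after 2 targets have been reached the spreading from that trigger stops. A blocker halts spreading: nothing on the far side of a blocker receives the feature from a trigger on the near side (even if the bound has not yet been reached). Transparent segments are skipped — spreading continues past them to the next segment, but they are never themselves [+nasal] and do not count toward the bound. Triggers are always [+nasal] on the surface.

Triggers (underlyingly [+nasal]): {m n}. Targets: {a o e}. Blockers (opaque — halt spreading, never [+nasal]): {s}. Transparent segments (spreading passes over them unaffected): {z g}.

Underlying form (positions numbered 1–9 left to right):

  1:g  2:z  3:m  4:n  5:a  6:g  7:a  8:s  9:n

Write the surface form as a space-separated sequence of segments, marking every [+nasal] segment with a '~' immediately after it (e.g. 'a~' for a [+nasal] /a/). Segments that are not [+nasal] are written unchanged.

From /m/ at 3 rightward: 4 /n/ is itself a trigger — this domain ends here.
From /n/ at 4 rightward: 5 /a/ → [+nasal]; 6 /g/ transparent; 7 /a/ → [+nasal]; bound reached.
From /n/ at 9 rightward: word edge.
[+nasal] positions on the surface: 3 4 5 7 9.

g z m~ n~ a~ g a~ s n~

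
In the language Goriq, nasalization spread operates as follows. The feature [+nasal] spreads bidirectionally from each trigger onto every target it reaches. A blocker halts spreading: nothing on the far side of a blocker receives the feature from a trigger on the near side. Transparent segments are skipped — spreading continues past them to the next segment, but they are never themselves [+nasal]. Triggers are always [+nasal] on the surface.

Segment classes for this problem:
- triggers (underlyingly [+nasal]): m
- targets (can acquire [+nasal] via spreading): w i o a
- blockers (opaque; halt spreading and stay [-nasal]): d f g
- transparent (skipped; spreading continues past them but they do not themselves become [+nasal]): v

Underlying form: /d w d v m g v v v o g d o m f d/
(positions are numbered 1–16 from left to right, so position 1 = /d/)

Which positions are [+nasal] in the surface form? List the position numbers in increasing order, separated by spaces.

5 13 14

From /m/ at 5 rightward: 6 /g/ blocks.
From /m/ at 5 leftward: 4 /v/ transparent; 3 /d/ blocks.
From /m/ at 14 rightward: 15 /f/ blocks.
From /m/ at 14 leftward: 13 /o/ → [+nasal]; 12 /d/ blocks.
Targets with no active source: positions 2 10 stay [-nasal].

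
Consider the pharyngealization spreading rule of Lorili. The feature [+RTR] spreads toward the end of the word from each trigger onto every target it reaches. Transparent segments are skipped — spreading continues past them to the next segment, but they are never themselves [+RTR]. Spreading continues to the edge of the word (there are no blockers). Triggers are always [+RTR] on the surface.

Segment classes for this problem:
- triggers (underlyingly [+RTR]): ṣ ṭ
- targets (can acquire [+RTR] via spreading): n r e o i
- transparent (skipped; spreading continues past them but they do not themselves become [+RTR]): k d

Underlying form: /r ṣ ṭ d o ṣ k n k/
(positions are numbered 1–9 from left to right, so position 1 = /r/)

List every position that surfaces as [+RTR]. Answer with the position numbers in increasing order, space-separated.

From /ṣ/ at 2 rightward: 3 /ṭ/ is itself a trigger — this domain ends here.
From /ṭ/ at 3 rightward: 4 /d/ transparent; 5 /o/ → [+RTR]; 6 /ṣ/ is itself a trigger — this domain ends here.
From /ṣ/ at 6 rightward: 7 /k/ transparent; 8 /n/ → [+RTR]; 9 /k/ transparent; word edge.
Target with no active source: position 1 stays [-emphatic].

2 3 5 6 8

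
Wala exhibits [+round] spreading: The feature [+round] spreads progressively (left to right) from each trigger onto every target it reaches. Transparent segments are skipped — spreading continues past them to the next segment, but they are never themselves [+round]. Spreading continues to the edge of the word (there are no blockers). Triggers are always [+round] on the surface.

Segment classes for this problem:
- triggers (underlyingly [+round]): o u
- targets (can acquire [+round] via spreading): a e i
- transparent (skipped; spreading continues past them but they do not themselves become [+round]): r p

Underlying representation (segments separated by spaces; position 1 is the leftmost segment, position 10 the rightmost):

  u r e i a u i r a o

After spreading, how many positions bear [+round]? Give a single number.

8

From /u/ at 1 rightward: 2 /r/ transparent; 3 /e/ → [+round]; 4 /i/ → [+round]; 5 /a/ → [+round]; 6 /u/ is itself a trigger — this domain ends here.
From /u/ at 6 rightward: 7 /i/ → [+round]; 8 /r/ transparent; 9 /a/ → [+round]; 10 /o/ is itself a trigger — this domain ends here.
From /o/ at 10 rightward: word edge.
[+round] positions on the surface: 1 3 4 5 6 7 9 10.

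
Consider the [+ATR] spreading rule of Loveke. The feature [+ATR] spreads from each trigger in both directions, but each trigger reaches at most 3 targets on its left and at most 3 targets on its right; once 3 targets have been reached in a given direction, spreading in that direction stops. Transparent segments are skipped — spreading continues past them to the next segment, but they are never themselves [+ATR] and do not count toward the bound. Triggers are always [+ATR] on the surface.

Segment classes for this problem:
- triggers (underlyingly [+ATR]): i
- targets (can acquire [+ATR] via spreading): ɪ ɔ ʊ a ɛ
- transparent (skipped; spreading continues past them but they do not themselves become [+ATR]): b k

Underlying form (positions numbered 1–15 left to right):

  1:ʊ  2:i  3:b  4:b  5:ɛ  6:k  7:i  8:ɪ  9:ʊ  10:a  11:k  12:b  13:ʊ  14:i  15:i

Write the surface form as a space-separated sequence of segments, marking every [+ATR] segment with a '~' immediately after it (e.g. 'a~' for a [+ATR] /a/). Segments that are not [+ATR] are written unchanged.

ʊ~ i~ b b ɛ~ k i~ ɪ~ ʊ~ a~ k b ʊ~ i~ i~

From /i/ at 2 rightward: 3 /b/ transparent; 4 /b/ transparent; 5 /ɛ/ → [+ATR]; 6 /k/ transparent; 7 /i/ is itself a trigger — this domain ends here.
From /i/ at 2 leftward: 1 /ʊ/ → [+ATR]; word edge.
From /i/ at 7 rightward: 8 /ɪ/ → [+ATR]; 9 /ʊ/ → [+ATR]; 10 /a/ → [+ATR]; bound reached.
From /i/ at 7 leftward: 6 /k/ transparent; 5 /ɛ/ → [+ATR]; 4 /b/ transparent; 3 /b/ transparent; 2 /i/ is itself a trigger — this domain ends here.
From /i/ at 14 rightward: 15 /i/ is itself a trigger — this domain ends here.
From /i/ at 14 leftward: 13 /ʊ/ → [+ATR]; 12 /b/ transparent; 11 /k/ transparent; 10 /a/ → [+ATR]; 9 /ʊ/ → [+ATR]; bound reached.
From /i/ at 15 rightward: word edge.
From /i/ at 15 leftward: 14 /i/ is itself a trigger — this domain ends here.
[+ATR] positions on the surface: 1 2 5 7 8 9 10 13 14 15.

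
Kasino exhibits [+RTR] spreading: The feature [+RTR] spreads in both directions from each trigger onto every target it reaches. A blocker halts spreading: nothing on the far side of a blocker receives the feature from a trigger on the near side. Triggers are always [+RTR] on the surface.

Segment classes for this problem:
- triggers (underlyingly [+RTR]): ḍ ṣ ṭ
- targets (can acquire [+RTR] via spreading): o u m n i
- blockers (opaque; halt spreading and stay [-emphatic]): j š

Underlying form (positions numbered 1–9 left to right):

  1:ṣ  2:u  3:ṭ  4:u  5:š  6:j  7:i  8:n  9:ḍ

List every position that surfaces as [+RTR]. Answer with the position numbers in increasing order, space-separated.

From /ṣ/ at 1 rightward: 2 /u/ → [+RTR]; 3 /ṭ/ is itself a trigger — this domain ends here.
From /ṣ/ at 1 leftward: word edge.
From /ṭ/ at 3 rightward: 4 /u/ → [+RTR]; 5 /š/ blocks.
From /ṭ/ at 3 leftward: 2 /u/ → [+RTR]; 1 /ṣ/ is itself a trigger — this domain ends here.
From /ḍ/ at 9 rightward: word edge.
From /ḍ/ at 9 leftward: 8 /n/ → [+RTR]; 7 /i/ → [+RTR]; 6 /j/ blocks.

1 2 3 4 7 8 9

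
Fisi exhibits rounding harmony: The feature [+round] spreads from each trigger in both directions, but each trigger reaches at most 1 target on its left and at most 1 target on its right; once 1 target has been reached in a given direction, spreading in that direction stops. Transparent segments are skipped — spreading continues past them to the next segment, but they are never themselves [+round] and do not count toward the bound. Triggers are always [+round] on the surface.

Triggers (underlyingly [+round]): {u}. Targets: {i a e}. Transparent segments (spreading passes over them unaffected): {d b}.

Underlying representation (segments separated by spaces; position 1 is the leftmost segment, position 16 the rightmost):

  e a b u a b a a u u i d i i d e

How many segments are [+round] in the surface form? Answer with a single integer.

From /u/ at 4 rightward: 5 /a/ → [+round]; bound reached.
From /u/ at 4 leftward: 3 /b/ transparent; 2 /a/ → [+round]; bound reached.
From /u/ at 9 rightward: 10 /u/ is itself a trigger — this domain ends here.
From /u/ at 9 leftward: 8 /a/ → [+round]; bound reached.
From /u/ at 10 rightward: 11 /i/ → [+round]; bound reached.
From /u/ at 10 leftward: 9 /u/ is itself a trigger — this domain ends here.
Targets with no active source: positions 1 7 13 14 16 stay [-round].
[+round] positions on the surface: 2 4 5 8 9 10 11.

7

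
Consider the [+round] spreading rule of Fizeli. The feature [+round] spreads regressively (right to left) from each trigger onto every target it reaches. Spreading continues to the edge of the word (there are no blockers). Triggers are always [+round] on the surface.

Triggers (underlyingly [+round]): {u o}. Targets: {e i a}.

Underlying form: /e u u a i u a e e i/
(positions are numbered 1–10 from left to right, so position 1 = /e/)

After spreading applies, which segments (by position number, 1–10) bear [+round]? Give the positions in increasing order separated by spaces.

From /u/ at 2 leftward: 1 /e/ → [+round]; word edge.
From /u/ at 3 leftward: 2 /u/ is itself a trigger — this domain ends here.
From /u/ at 6 leftward: 5 /i/ → [+round]; 4 /a/ → [+round]; 3 /u/ is itself a trigger — this domain ends here.
Targets with no active source: positions 7 8 9 10 stay [-round].

1 2 3 4 5 6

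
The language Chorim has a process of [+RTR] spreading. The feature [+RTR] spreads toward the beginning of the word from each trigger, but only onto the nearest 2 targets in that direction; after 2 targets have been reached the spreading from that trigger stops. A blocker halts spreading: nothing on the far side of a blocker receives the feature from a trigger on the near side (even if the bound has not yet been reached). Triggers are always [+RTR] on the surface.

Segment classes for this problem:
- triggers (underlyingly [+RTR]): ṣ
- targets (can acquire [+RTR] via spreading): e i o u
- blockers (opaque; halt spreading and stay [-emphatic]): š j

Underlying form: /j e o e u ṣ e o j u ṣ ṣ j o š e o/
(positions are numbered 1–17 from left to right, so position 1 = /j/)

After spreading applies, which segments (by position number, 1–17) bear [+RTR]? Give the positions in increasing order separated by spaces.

From /ṣ/ at 6 leftward: 5 /u/ → [+RTR]; 4 /e/ → [+RTR]; bound reached.
From /ṣ/ at 11 leftward: 10 /u/ → [+RTR]; 9 /j/ blocks.
From /ṣ/ at 12 leftward: 11 /ṣ/ is itself a trigger — this domain ends here.
Targets with no active source: positions 2 3 7 8 14 16 17 stay [-emphatic].

4 5 6 10 11 12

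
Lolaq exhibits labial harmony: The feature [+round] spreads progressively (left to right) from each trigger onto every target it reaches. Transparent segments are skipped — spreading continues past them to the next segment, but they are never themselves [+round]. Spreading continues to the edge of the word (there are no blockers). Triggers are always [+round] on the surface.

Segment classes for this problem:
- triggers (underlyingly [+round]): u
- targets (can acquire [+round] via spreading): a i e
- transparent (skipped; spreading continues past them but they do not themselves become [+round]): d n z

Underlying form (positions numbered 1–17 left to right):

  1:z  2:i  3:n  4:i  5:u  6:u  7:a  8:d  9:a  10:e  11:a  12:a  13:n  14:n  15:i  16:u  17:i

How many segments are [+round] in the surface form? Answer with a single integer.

From /u/ at 5 rightward: 6 /u/ is itself a trigger — this domain ends here.
From /u/ at 6 rightward: 7 /a/ → [+round]; 8 /d/ transparent; 9 /a/ → [+round]; 10 /e/ → [+round]; 11 /a/ → [+round]; 12 /a/ → [+round]; 13 /n/ transparent; 14 /n/ transparent; 15 /i/ → [+round]; 16 /u/ is itself a trigger — this domain ends here.
From /u/ at 16 rightward: 17 /i/ → [+round]; word edge.
Targets with no active source: positions 2 4 stay [-round].
[+round] positions on the surface: 5 6 7 9 10 11 12 15 16 17.

10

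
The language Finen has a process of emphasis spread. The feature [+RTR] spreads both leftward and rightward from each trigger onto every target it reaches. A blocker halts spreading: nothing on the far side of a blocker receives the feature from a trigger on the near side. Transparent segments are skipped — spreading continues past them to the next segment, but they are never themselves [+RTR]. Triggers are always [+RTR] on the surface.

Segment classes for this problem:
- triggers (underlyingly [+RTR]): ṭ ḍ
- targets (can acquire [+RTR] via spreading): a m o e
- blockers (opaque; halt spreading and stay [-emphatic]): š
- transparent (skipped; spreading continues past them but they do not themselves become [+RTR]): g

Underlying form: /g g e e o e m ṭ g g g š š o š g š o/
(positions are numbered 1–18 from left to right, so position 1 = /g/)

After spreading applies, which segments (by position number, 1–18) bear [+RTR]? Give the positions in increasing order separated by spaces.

From /ṭ/ at 8 rightward: 9 /g/ transparent; 10 /g/ transparent; 11 /g/ transparent; 12 /š/ blocks.
From /ṭ/ at 8 leftward: 7 /m/ → [+RTR]; 6 /e/ → [+RTR]; 5 /o/ → [+RTR]; 4 /e/ → [+RTR]; 3 /e/ → [+RTR]; 2 /g/ transparent; 1 /g/ transparent; word edge.
Targets with no active source: positions 14 18 stay [-emphatic].

3 4 5 6 7 8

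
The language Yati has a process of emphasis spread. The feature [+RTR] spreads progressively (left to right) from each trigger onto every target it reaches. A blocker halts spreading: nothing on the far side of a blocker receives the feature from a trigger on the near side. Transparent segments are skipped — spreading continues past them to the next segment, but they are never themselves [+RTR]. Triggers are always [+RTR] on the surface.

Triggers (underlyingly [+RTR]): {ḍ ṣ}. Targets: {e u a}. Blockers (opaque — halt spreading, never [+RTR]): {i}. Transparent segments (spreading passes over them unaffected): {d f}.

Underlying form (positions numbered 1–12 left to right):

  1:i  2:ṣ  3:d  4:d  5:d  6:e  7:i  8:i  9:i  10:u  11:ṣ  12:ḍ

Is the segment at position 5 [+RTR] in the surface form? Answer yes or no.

no

From /ṣ/ at 2 rightward: 3 /d/ transparent; 4 /d/ transparent; 5 /d/ transparent; 6 /e/ → [+RTR]; 7 /i/ blocks.
From /ṣ/ at 11 rightward: 12 /ḍ/ is itself a trigger — this domain ends here.
From /ḍ/ at 12 rightward: word edge.
Target with no active source: position 10 stays [-emphatic].
[+RTR] positions on the surface: 2 6 11 12.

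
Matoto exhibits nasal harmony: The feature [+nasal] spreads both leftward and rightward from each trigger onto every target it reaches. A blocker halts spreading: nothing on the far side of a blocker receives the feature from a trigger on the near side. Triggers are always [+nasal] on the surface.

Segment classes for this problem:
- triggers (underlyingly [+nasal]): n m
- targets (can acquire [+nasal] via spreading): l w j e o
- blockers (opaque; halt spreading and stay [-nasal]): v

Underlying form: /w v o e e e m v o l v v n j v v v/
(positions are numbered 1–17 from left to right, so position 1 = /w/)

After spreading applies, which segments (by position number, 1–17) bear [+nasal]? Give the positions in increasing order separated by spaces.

From /m/ at 7 rightward: 8 /v/ blocks.
From /m/ at 7 leftward: 6 /e/ → [+nasal]; 5 /e/ → [+nasal]; 4 /e/ → [+nasal]; 3 /o/ → [+nasal]; 2 /v/ blocks.
From /n/ at 13 rightward: 14 /j/ → [+nasal]; 15 /v/ blocks.
From /n/ at 13 leftward: 12 /v/ blocks.
Targets with no active source: positions 1 9 10 stay [-nasal].

3 4 5 6 7 13 14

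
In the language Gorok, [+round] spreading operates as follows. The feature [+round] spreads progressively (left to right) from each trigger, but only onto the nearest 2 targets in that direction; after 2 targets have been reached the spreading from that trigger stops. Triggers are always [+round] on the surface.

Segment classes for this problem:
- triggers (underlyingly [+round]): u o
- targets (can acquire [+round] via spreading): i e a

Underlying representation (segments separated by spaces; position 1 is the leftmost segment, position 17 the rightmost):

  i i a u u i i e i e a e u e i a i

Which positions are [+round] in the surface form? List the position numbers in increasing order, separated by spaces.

4 5 6 7 13 14 15

From /u/ at 4 rightward: 5 /u/ is itself a trigger — this domain ends here.
From /u/ at 5 rightward: 6 /i/ → [+round]; 7 /i/ → [+round]; bound reached.
From /u/ at 13 rightward: 14 /e/ → [+round]; 15 /i/ → [+round]; bound reached.
Targets with no active source: positions 1 2 3 8 9 10 11 12 16 17 stay [-round].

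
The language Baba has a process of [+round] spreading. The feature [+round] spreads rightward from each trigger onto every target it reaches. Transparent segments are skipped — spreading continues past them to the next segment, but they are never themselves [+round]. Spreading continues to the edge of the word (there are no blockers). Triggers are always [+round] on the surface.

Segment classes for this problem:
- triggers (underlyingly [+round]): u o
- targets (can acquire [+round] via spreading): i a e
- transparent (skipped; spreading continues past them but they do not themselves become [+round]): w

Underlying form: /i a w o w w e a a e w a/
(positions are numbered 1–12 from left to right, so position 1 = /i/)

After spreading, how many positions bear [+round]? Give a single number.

6

From /o/ at 4 rightward: 5 /w/ transparent; 6 /w/ transparent; 7 /e/ → [+round]; 8 /a/ → [+round]; 9 /a/ → [+round]; 10 /e/ → [+round]; 11 /w/ transparent; 12 /a/ → [+round]; word edge.
Targets with no active source: positions 1 2 stay [-round].
[+round] positions on the surface: 4 7 8 9 10 12.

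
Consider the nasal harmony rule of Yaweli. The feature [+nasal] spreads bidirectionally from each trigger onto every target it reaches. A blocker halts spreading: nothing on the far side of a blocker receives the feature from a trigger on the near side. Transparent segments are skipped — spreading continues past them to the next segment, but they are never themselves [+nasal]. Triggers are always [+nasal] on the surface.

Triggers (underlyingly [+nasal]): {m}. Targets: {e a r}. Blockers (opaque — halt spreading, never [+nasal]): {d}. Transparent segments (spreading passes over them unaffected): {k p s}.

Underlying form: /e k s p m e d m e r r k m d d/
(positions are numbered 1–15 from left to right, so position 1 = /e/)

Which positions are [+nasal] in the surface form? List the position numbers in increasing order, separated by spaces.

1 5 6 8 9 10 11 13

From /m/ at 5 rightward: 6 /e/ → [+nasal]; 7 /d/ blocks.
From /m/ at 5 leftward: 4 /p/ transparent; 3 /s/ transparent; 2 /k/ transparent; 1 /e/ → [+nasal]; word edge.
From /m/ at 8 rightward: 9 /e/ → [+nasal]; 10 /r/ → [+nasal]; 11 /r/ → [+nasal]; 12 /k/ transparent; 13 /m/ is itself a trigger — this domain ends here.
From /m/ at 8 leftward: 7 /d/ blocks.
From /m/ at 13 rightward: 14 /d/ blocks.
From /m/ at 13 leftward: 12 /k/ transparent; 11 /r/ → [+nasal]; 10 /r/ → [+nasal]; 9 /e/ → [+nasal]; 8 /m/ is itself a trigger — this domain ends here.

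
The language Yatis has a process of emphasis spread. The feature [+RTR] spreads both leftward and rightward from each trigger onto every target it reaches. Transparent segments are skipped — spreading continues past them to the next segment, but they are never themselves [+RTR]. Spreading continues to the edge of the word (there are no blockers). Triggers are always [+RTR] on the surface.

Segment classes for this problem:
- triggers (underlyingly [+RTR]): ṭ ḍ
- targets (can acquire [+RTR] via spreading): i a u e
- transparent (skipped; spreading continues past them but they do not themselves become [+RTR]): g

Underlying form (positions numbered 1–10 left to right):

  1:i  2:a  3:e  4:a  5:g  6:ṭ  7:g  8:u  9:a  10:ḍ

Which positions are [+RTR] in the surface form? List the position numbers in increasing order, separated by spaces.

From /ṭ/ at 6 rightward: 7 /g/ transparent; 8 /u/ → [+RTR]; 9 /a/ → [+RTR]; 10 /ḍ/ is itself a trigger — this domain ends here.
From /ṭ/ at 6 leftward: 5 /g/ transparent; 4 /a/ → [+RTR]; 3 /e/ → [+RTR]; 2 /a/ → [+RTR]; 1 /i/ → [+RTR]; word edge.
From /ḍ/ at 10 rightward: word edge.
From /ḍ/ at 10 leftward: 9 /a/ → [+RTR]; 8 /u/ → [+RTR]; 7 /g/ transparent; 6 /ṭ/ is itself a trigger — this domain ends here.

1 2 3 4 6 8 9 10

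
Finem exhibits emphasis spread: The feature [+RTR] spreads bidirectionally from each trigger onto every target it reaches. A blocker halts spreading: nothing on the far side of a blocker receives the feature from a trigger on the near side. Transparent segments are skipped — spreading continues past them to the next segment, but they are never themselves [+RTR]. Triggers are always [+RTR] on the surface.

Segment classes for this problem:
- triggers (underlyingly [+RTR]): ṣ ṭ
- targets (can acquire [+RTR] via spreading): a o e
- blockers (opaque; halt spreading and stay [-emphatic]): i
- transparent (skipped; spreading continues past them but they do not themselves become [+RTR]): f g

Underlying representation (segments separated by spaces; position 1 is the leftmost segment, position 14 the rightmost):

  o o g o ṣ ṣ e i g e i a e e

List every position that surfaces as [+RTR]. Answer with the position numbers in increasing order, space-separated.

From /ṣ/ at 5 rightward: 6 /ṣ/ is itself a trigger — this domain ends here.
From /ṣ/ at 5 leftward: 4 /o/ → [+RTR]; 3 /g/ transparent; 2 /o/ → [+RTR]; 1 /o/ → [+RTR]; word edge.
From /ṣ/ at 6 rightward: 7 /e/ → [+RTR]; 8 /i/ blocks.
From /ṣ/ at 6 leftward: 5 /ṣ/ is itself a trigger — this domain ends here.
Targets with no active source: positions 10 12 13 14 stay [-emphatic].

1 2 4 5 6 7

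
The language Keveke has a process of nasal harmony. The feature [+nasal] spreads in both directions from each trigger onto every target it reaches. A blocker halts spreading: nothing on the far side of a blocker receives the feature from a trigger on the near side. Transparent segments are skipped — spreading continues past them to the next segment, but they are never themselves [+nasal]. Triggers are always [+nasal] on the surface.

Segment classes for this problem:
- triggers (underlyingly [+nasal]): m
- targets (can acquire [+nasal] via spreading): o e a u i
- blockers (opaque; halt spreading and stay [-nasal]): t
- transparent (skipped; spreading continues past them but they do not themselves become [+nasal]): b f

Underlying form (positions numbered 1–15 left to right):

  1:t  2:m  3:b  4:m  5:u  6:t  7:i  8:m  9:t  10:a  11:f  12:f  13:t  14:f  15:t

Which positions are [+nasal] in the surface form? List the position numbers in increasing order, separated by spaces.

2 4 5 7 8

From /m/ at 2 rightward: 3 /b/ transparent; 4 /m/ is itself a trigger — this domain ends here.
From /m/ at 2 leftward: 1 /t/ blocks.
From /m/ at 4 rightward: 5 /u/ → [+nasal]; 6 /t/ blocks.
From /m/ at 4 leftward: 3 /b/ transparent; 2 /m/ is itself a trigger — this domain ends here.
From /m/ at 8 rightward: 9 /t/ blocks.
From /m/ at 8 leftward: 7 /i/ → [+nasal]; 6 /t/ blocks.
Target with no active source: position 10 stays [-nasal].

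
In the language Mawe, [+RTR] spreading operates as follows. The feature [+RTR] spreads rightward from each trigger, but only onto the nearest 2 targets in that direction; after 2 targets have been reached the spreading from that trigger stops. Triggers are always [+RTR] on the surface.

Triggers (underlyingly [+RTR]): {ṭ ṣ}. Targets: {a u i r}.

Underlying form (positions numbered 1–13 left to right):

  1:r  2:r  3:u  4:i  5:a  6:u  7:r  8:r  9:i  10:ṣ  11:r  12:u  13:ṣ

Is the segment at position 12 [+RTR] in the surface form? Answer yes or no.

From /ṣ/ at 10 rightward: 11 /r/ → [+RTR]; 12 /u/ → [+RTR]; bound reached.
From /ṣ/ at 13 rightward: word edge.
Targets with no active source: positions 1 2 3 4 5 6 7 8 9 stay [-emphatic].
[+RTR] positions on the surface: 10 11 12 13.

yes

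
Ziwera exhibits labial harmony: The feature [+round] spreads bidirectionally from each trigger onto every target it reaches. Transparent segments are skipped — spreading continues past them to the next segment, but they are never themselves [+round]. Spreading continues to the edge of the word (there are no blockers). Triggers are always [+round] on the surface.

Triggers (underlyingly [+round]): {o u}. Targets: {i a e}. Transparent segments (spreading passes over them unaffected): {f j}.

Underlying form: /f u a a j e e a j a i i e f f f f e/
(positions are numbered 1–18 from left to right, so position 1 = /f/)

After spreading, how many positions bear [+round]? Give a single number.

From /u/ at 2 rightward: 3 /a/ → [+round]; 4 /a/ → [+round]; 5 /j/ transparent; 6 /e/ → [+round]; 7 /e/ → [+round]; 8 /a/ → [+round]; 9 /j/ transparent; 10 /a/ → [+round]; 11 /i/ → [+round]; 12 /i/ → [+round]; 13 /e/ → [+round]; 14 /f/ transparent; 15 /f/ transparent; 16 /f/ transparent; 17 /f/ transparent; 18 /e/ → [+round]; word edge.
From /u/ at 2 leftward: 1 /f/ transparent; word edge.
[+round] positions on the surface: 2 3 4 6 7 8 10 11 12 13 18.

11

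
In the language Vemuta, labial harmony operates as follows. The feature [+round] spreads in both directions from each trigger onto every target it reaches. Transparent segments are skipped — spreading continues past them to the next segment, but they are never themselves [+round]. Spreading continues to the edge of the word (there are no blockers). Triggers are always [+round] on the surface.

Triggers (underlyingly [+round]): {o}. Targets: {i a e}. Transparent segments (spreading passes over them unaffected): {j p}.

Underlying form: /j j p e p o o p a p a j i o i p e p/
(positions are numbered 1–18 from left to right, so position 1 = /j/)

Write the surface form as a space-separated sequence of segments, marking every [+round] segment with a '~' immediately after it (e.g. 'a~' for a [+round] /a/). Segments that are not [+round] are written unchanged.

j j p e~ p o~ o~ p a~ p a~ j i~ o~ i~ p e~ p

From /o/ at 6 rightward: 7 /o/ is itself a trigger — this domain ends here.
From /o/ at 6 leftward: 5 /p/ transparent; 4 /e/ → [+round]; 3 /p/ transparent; 2 /j/ transparent; 1 /j/ transparent; word edge.
From /o/ at 7 rightward: 8 /p/ transparent; 9 /a/ → [+round]; 10 /p/ transparent; 11 /a/ → [+round]; 12 /j/ transparent; 13 /i/ → [+round]; 14 /o/ is itself a trigger — this domain ends here.
From /o/ at 7 leftward: 6 /o/ is itself a trigger — this domain ends here.
From /o/ at 14 rightward: 15 /i/ → [+round]; 16 /p/ transparent; 17 /e/ → [+round]; 18 /p/ transparent; word edge.
From /o/ at 14 leftward: 13 /i/ → [+round]; 12 /j/ transparent; 11 /a/ → [+round]; 10 /p/ transparent; 9 /a/ → [+round]; 8 /p/ transparent; 7 /o/ is itself a trigger — this domain ends here.
[+round] positions on the surface: 4 6 7 9 11 13 14 15 17.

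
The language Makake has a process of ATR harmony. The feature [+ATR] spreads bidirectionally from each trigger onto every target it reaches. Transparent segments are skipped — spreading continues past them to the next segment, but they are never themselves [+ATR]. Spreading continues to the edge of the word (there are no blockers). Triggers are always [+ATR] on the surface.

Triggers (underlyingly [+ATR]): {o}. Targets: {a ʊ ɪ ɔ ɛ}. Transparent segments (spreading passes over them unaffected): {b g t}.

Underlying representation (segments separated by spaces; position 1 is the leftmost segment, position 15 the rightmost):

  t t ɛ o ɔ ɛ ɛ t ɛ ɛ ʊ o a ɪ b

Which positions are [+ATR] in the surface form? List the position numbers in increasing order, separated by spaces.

From /o/ at 4 rightward: 5 /ɔ/ → [+ATR]; 6 /ɛ/ → [+ATR]; 7 /ɛ/ → [+ATR]; 8 /t/ transparent; 9 /ɛ/ → [+ATR]; 10 /ɛ/ → [+ATR]; 11 /ʊ/ → [+ATR]; 12 /o/ is itself a trigger — this domain ends here.
From /o/ at 4 leftward: 3 /ɛ/ → [+ATR]; 2 /t/ transparent; 1 /t/ transparent; word edge.
From /o/ at 12 rightward: 13 /a/ → [+ATR]; 14 /ɪ/ → [+ATR]; 15 /b/ transparent; word edge.
From /o/ at 12 leftward: 11 /ʊ/ → [+ATR]; 10 /ɛ/ → [+ATR]; 9 /ɛ/ → [+ATR]; 8 /t/ transparent; 7 /ɛ/ → [+ATR]; 6 /ɛ/ → [+ATR]; 5 /ɔ/ → [+ATR]; 4 /o/ is itself a trigger — this domain ends here.

3 4 5 6 7 9 10 11 12 13 14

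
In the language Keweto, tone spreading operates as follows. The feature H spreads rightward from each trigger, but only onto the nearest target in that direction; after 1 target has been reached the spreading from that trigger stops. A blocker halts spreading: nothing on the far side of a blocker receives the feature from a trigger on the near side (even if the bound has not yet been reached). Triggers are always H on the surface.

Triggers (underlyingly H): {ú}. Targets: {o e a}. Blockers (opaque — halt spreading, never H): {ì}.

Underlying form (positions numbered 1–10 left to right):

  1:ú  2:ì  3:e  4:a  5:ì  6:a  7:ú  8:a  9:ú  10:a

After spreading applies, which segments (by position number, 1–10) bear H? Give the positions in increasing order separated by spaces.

From /ú/ at 1 rightward: 2 /ì/ blocks.
From /ú/ at 7 rightward: 8 /a/ → H; bound reached.
From /ú/ at 9 rightward: 10 /a/ → H; bound reached.
Targets with no active source: positions 3 4 6 stay [-high tone].

1 7 8 9 10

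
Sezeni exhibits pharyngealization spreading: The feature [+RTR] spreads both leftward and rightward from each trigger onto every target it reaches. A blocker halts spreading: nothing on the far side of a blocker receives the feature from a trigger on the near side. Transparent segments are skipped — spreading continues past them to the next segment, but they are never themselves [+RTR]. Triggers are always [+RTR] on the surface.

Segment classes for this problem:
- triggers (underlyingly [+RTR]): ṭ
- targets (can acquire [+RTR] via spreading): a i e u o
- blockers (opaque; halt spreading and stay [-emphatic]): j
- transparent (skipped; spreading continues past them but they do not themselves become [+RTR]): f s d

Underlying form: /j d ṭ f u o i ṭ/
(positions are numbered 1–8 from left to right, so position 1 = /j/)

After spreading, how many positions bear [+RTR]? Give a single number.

From /ṭ/ at 3 rightward: 4 /f/ transparent; 5 /u/ → [+RTR]; 6 /o/ → [+RTR]; 7 /i/ → [+RTR]; 8 /ṭ/ is itself a trigger — this domain ends here.
From /ṭ/ at 3 leftward: 2 /d/ transparent; 1 /j/ blocks.
From /ṭ/ at 8 rightward: word edge.
From /ṭ/ at 8 leftward: 7 /i/ → [+RTR]; 6 /o/ → [+RTR]; 5 /u/ → [+RTR]; 4 /f/ transparent; 3 /ṭ/ is itself a trigger — this domain ends here.
[+RTR] positions on the surface: 3 5 6 7 8.

5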